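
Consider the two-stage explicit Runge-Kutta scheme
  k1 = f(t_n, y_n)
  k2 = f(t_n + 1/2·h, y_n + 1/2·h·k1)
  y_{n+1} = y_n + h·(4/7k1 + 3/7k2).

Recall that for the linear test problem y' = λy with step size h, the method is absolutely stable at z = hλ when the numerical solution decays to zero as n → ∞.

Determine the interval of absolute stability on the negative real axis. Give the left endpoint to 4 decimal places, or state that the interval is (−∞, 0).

(-4.6667, 0).

On y'=λy, z=hλ:
  k1=λy_n ⇒ h·k1=z·y_n;  k2=λ(1+1/2z)y_n ⇒ h·k2=z(1+1/2z)y_n
  y_{n+1}/y_n = 1 + 4/7z + 3/7z(1+1/2z) = 1 + z + 3/14z²
  ⇒ R(z) = 1 + z + 3/14z².

Solve |R(x)|<1 on ℝ⁻.
x=-1.63: |R|=0.0607
R=1: x+3/14x²=0 ⇒ x=−14/3=-4.6667; min R=1−1/(4·3/14)=-0.1667>−1
Confirm numerically:
  x=-2.651: |R|=0.14504 <1
  x=-2.626: |R|=0.14831 <1
  x=-2.503: |R|=0.16050 <1
  x=-5.062: |R|=1.42882 >1
  x=-4.891: |R|=1.23512 >1
  x=-4.743: |R|=1.07758 >1
Stable set (-4.6667, 0).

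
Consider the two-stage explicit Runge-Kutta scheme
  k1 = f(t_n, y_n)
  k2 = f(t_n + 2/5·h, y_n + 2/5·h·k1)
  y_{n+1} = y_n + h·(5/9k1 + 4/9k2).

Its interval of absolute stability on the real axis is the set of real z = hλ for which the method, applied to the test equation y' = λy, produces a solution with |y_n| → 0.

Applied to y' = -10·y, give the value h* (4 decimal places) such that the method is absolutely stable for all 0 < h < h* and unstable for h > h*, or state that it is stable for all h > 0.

With y'=λy (z=hλ):
  k1=λy_n ⇒ h·k1=z·y_n;  k2=λ(1+2/5z)y_n ⇒ h·k2=z(1+2/5z)y_n
  y_{n+1}/y_n = 1 + 5/9z + 4/9z(1+2/5z) = 1 + z + 8/45z²
  Hence R(z) = 1 + z + 8/45z².

Find x<0 with |R(x)|<1.
x=-0.51: |R|=0.5362
R=1: x+8/45x²=0 ⇒ x=−45/8=-5.6250; min R=1−1/(4·8/45)=-0.4062>−1
Confirm numerically:
  x=-3.568: |R|=0.30478 <1
  x=-3.317: |R|=0.36100 <1
  x=-3.059: |R|=0.39545 <1
  x=-5.871: |R|=1.25676 >1
  x=-5.654: |R|=1.02915 >1
Stable set (-5.6250, 0).

(-5.6250,0); λ=-10 ⇒ h* = (45/8)/10 = 0.5625.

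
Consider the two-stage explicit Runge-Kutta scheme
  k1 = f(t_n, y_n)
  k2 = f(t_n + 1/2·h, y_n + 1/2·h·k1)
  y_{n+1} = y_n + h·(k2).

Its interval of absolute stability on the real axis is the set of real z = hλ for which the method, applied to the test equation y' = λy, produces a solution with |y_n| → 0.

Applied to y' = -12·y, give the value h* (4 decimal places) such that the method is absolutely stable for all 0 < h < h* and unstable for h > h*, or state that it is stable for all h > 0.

(-2.0000,0); λ=-12 ⇒ h* = (2)/12 = 0.1667.

With y'=λy (z=hλ):
  k1=λy_n ⇒ h·k1=z·y_n;  k2=λ(1+1/2z)y_n ⇒ h·k2=z(1+1/2z)y_n
  y_{n+1}/y_n = 1 + z(1+1/2z) = 1 + z + 1/2z²
  R(z) = 1 + z + 1/2z².

Need |R(x)|<1, x<0.
x=-1.31: |R|=0.5481
R=1: x+1/2x²=0 ⇒ x=−2=-2.0000; min R=1−1/(4·1/2)=0.5000>−1
Confirm numerically:
  x=-1.725: |R|=0.76281 <1
  x=-1.099: |R|=0.50490 <1
  x=-0.866: |R|=0.50898 <1
  x=-2.443: |R|=1.54112 >1
  x=-2.428: |R|=1.51959 >1
  x=-2.079: |R|=1.08212 >1
Interval (-2.0000, 0).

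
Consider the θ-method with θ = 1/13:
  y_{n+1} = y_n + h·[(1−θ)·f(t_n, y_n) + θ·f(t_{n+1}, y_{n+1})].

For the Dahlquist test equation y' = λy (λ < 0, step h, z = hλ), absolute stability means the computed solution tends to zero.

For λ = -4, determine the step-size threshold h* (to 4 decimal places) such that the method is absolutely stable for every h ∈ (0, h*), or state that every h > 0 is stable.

(-2.3636,0); λ=-4 ⇒ h* = (26/11)/4 = 0.5909.

With y'=λy (z=hλ):
  y_{n+1} = y_n + z·[12/13·y_n + 1/13·y_{n+1}] ⇒ (1 − 1/13z)y_{n+1} = (1 + 12/13z)y_n
  so R(z) = (1 + 12/13z)/(1 − 1/13z).

Find x<0 with |R(x)|<1.
x=-0.34: |R|=0.6687
R=−1: 1+12/13x = −1+1/13x ⇒ -11/13x=2 ⇒ x=2/(-11/13)=-2.3636
Confirm numerically:
  x=-2.134: |R|=0.83309 <1
  x=-1.934: |R|=0.68354 <1
  x=-1.391: |R|=0.25655 <1
  x=-1.300: |R|=0.18182 <1
  x=-2.706: |R|=1.23978 >1
  x=-2.568: |R|=1.14440 >1
So |R|<1 on (-2.3636, 0).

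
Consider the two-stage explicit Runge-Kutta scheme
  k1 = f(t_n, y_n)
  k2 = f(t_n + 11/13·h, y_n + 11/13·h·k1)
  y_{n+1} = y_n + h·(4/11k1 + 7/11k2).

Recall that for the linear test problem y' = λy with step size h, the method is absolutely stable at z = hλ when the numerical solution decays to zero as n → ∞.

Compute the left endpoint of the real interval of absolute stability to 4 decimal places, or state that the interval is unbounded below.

With y'=λy (z=hλ):
  k1=λy_n ⇒ h·k1=z·y_n;  k2=λ(1+11/13z)y_n ⇒ h·k2=z(1+11/13z)y_n
  y_{n+1}/y_n = 1 + 4/11z + 7/11z(1+11/13z) = 1 + z + 7/13z²
  Hence R(z) = 1 + z + 7/13z².

Need |R(x)|<1, x<0.
x=-1.12: |R|=0.5554
R=1: x+7/13x²=0 ⇒ x=−13/7=-1.8571; min R=1−1/(4·7/13)=0.5357>−1
Confirm numerically:
  x=-1.767: |R|=0.91423 <1
  x=-1.144: |R|=0.56070 <1
  x=-1.028: |R|=0.54104 <1
  x=-2.428: |R|=1.74633 >1
  x=-2.294: |R|=1.53962 >1
  x=-2.005: |R|=1.15963 >1
Stable set (-1.8571, 0).

left endpoint -1.8571.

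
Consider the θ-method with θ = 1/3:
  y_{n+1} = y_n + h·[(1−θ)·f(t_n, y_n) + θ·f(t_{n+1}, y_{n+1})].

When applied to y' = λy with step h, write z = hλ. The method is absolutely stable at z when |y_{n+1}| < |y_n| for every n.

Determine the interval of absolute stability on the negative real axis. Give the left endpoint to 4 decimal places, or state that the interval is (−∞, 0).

z∈(-6.0000,0).

Set f=λy, z=hλ:
  y_{n+1} = y_n + z·[2/3·y_n + 1/3·y_{n+1}] ⇒ (1 − 1/3z)y_{n+1} = (1 + 2/3z)y_n
  so R(z) = (1 + 2/3z)/(1 − 1/3z).

Need |R(x)|<1, x<0.
x=-1.27: |R|=0.1077
R=−1: 1+2/3x = −1+1/3x ⇒ -1/3x=2 ⇒ x=2/(-1/3)=-6.0000
Confirm numerically:
  x=-5.215: |R|=0.90444 <1
  x=-3.837: |R|=0.68363 <1
  x=-3.303: |R|=0.57211 <1
  x=-2.530: |R|=0.37251 <1
  x=-6.368: |R|=1.03928 >1
  x=-6.316: |R|=1.03392 >1
So |R|<1 on (-6.0000, 0).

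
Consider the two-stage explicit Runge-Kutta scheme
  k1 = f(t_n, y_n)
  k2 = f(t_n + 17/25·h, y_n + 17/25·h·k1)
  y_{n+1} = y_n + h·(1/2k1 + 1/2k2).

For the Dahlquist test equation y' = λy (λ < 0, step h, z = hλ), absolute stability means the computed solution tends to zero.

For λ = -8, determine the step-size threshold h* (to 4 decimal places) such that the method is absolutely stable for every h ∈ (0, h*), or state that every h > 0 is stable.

(-2.9412,0); λ=-8 ⇒ h* = (50/17)/8 = 0.3676.

Set f=λy, z=hλ:
  k1=λy_n ⇒ h·k1=z·y_n;  k2=λ(1+17/25z)y_n ⇒ h·k2=z(1+17/25z)y_n
  y_{n+1}/y_n = 1 + 1/2z + 1/2z(1+17/25z) = 1 + z + 17/50z²
  R(z) = 1 + z + 17/50z².

Need |R(x)|<1, x<0.
x=-1.46: |R|=0.2647
R=1: x+17/50x²=0 ⇒ x=−50/17=-2.9412; min R=1−1/(4·17/50)=0.2647>−1
Confirm numerically:
  x=-1.582: |R|=0.26893 <1
  x=-1.558: |R|=0.26730 <1
  x=-1.198: |R|=0.28997 <1
  x=-3.333: |R|=1.44402 >1
  x=-3.221: |R|=1.30645 >1
Stable set (-2.9412, 0).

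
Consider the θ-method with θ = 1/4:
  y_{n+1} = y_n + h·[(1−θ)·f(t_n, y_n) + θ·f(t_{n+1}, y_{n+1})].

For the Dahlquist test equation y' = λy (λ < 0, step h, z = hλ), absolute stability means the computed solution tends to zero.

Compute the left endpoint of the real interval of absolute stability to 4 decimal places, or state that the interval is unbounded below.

left endpoint -4.0000.

On y'=λy, z=hλ:
  y_{n+1} = y_n + z·[3/4·y_n + 1/4·y_{n+1}] ⇒ (1 − 1/4z)y_{n+1} = (1 + 3/4z)y_n
  so R(z) = (1 + 3/4z)/(1 − 1/4z).

Need |R(x)|<1, x<0.
x=-1.01: |R|=0.1936
R=−1: 1+3/4x = −1+1/4x ⇒ -1/2x=2 ⇒ x=2/(-1/2)=-4.0000
Confirm numerically:
  x=-3.881: |R|=0.96980 <1
  x=-3.590: |R|=0.89196 <1
  x=-3.550: |R|=0.88079 <1
  x=-3.457: |R|=0.85437 <1
  x=-4.524: |R|=1.12295 >1
  x=-4.252: |R|=1.06108 >1
  x=-4.186: |R|=1.04544 >1
So |R|<1 on (-4.0000, 0).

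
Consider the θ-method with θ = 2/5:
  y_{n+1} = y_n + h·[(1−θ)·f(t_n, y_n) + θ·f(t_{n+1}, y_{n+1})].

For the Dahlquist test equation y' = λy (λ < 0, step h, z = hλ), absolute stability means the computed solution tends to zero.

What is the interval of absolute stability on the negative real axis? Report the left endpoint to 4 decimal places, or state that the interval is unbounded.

Set f=λy, z=hλ:
  y_{n+1} = y_n + z·[3/5·y_n + 2/5·y_{n+1}] ⇒ (1 − 2/5z)y_{n+1} = (1 + 3/5z)y_n
  ⇒ R(z) = (1 + 3/5z)/(1 − 2/5z).

Find x<0 with |R(x)|<1.
x=-0.46: |R|=0.6115
R=−1: 1+3/5x = −1+2/5x ⇒ -1/5x=2 ⇒ x=2/(-1/5)=-10.0000
Confirm numerically:
  x=-9.422: |R|=0.97576 <1
  x=-8.945: |R|=0.95391 <1
  x=-4.976: |R|=0.66399 <1
  x=-10.525: |R|=1.02015 >1
  x=-10.514: |R|=1.01975 >1
  x=-10.394: |R|=1.01528 >1
Stable set (-10.0000, 0).

z∈(-10.0000,0).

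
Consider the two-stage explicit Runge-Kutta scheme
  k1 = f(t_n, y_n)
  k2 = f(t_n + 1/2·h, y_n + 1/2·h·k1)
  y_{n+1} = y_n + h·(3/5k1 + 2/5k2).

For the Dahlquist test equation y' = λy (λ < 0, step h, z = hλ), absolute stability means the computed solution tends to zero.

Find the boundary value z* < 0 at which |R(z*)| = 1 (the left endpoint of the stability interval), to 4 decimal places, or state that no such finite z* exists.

left endpoint -5.0000.

On y'=λy, z=hλ:
  k1=λy_n ⇒ h·k1=z·y_n;  k2=λ(1+1/2z)y_n ⇒ h·k2=z(1+1/2z)y_n
  y_{n+1}/y_n = 1 + 3/5z + 2/5z(1+1/2z) = 1 + z + 1/5z²
  R(z) = 1 + z + 1/5z².

Find x<0 with |R(x)|<1.
x=-0.61: |R|=0.4644
R=1: x+1/5x²=0 ⇒ x=−5=-5.0000; min R=1−1/(4·1/5)=-0.2500>−1
Confirm numerically:
  x=-3.889: |R|=0.13586 <1
  x=-3.773: |R|=0.07411 <1
  x=-3.169: |R|=0.16049 <1
  x=-5.439: |R|=1.47754 >1
  x=-5.116: |R|=1.11869 >1
  x=-5.034: |R|=1.03423 >1
So |R|<1 on (-5.0000, 0).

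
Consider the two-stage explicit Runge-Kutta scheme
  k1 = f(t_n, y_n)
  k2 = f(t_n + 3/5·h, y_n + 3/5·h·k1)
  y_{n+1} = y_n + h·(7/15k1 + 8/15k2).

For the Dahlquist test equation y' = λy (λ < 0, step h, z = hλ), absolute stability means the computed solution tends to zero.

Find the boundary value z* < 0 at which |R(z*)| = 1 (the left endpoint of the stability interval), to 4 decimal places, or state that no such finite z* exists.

With y'=λy (z=hλ):
  k1=λy_n ⇒ h·k1=z·y_n;  k2=λ(1+3/5z)y_n ⇒ h·k2=z(1+3/5z)y_n
  y_{n+1}/y_n = 1 + 7/15z + 8/15z(1+3/5z) = 1 + z + 8/25z²
  Hence R(z) = 1 + z + 8/25z².

Boundary: |R(x)|=1, x<0.
x=-0.75: |R|=0.4300
R=1: x+8/25x²=0 ⇒ x=−25/8=-3.1250; min R=1−1/(4·8/25)=0.2188>−1
Confirm numerically:
  x=-2.758: |R|=0.67610 <1
  x=-2.288: |R|=0.38718 <1
  x=-1.398: |R|=0.22741 <1
  x=-3.476: |R|=1.39042 >1
  x=-3.383: |R|=1.27930 >1
So |R|<1 on (-3.1250, 0).

left endpoint -3.1250.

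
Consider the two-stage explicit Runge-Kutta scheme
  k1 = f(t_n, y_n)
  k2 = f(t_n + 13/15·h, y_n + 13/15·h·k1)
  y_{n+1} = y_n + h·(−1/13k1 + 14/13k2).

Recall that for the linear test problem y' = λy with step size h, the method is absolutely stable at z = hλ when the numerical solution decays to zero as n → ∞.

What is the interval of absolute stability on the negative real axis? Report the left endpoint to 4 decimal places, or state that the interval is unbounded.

Test eqn y'=λy, z=hλ:
  k1=λy_n ⇒ h·k1=z·y_n;  k2=λ(1+13/15z)y_n ⇒ h·k2=z(1+13/15z)y_n
  y_{n+1}/y_n = 1 − 1/13z + 14/13z(1+13/15z) = 1 + z + 14/15z²
  Hence R(z) = 1 + z + 14/15z².

Boundary: |R(x)|=1, x<0.
x=-1.28: |R|=1.2492
R=1: x+14/15x²=0 ⇒ x=−15/14=-1.0714; min R=1−1/(4·14/15)=0.7321>−1
Confirm numerically:
  x=-0.696: |R|=0.75612 <1
  x=-0.640: |R|=0.74229 <1
  x=-0.596: |R|=0.73553 <1
  x=-1.529: |R|=1.65298 >1
  x=-1.272: |R|=1.23812 >1
  x=-1.165: |R|=1.10174 >1
Stable set (-1.0714, 0).

z∈(-1.0714,0).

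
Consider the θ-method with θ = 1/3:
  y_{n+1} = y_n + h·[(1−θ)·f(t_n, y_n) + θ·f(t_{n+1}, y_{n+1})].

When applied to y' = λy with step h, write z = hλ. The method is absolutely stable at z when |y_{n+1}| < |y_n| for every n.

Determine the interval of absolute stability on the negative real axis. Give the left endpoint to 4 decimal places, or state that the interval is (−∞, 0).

z∈(-6.0000,0).

On y'=λy, z=hλ:
  y_{n+1} = y_n + z·[2/3·y_n + 1/3·y_{n+1}] ⇒ (1 − 1/3z)y_{n+1} = (1 + 2/3z)y_n
  so R(z) = (1 + 2/3z)/(1 − 1/3z).

Boundary: |R(x)|=1, x<0.
x=-0.82: |R|=0.3560
R=−1: 1+2/3x = −1+1/3x ⇒ -1/3x=2 ⇒ x=2/(-1/3)=-6.0000
Confirm numerically:
  x=-4.732: |R|=0.83601 <1
  x=-3.224: |R|=0.55398 <1
  x=-2.621: |R|=0.39886 <1
  x=-6.413: |R|=1.04388 >1
  x=-6.160: |R|=1.01747 >1
  x=-6.032: |R|=1.00354 >1
So |R|<1 on (-6.0000, 0).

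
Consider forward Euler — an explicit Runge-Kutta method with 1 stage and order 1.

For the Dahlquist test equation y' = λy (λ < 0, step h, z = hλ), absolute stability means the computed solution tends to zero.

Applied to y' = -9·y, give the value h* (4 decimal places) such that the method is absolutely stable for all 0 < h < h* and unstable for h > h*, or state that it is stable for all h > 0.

(-2.0000,0); λ=-9 ⇒ h* = 0.2222.

With y'=λy (z=hλ):
  order 1, 1-stage ⇒ R(z)=1+z
  (e.g. R(-0.83)=0.17000, |R|=0.17000)

Solve |R(x)|<1 on ℝ⁻.
x=-0.83: |R|=0.1700
|R(-1.68)|=0.6800 |R(-1.51)|=0.5100 |R(-0.9)|=0.1000
Bisect:
  x_lo=-2.7644 |R|=1.7644  x_hi=-0.2937 |R|=0.7063
  mid=-1.52904 |R|=0.52904 →hi
  mid=-2.14671 |R|=1.14671 →lo
  mid=-1.83787 |R|=0.83787 →hi
  mid=-1.99229 |R|=0.99229 →hi
  mid=-2.06950 |R|=1.06950 →lo
  mid=-2.03090 |R|=1.03090 →lo
  mid=-2.01160 |R|=1.01160 →lo
  mid=-2.00195 |R|=1.00195 →lo
  mid=-1.99712 |R|=0.99712 →hi
  mid=-1.99953 |R|=0.99953 →hi
  ...
  [-2.00014,-1.99999] ⇒ x*=-2.0000
Interval (-2.0000, 0).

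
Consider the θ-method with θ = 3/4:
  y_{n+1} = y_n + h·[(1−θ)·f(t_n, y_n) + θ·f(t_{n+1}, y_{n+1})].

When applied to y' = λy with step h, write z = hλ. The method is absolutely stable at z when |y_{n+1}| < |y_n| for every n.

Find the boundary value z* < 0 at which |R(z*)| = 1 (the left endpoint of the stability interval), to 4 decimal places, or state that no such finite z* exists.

Set f=λy, z=hλ:
  y_{n+1} = y_n + z·[1/4·y_n + 3/4·y_{n+1}] ⇒ (1 − 3/4z)y_{n+1} = (1 + 1/4z)y_n
  so R(z) = (1 + 1/4z)/(1 − 3/4z).

Solve |R(x)|<1 on ℝ⁻.
x=-0.48: |R|=0.6471
x=-2: |R|=0.2000
x=-10: |R|=0.1765
x=-100: |R|=0.3158
θ=3/4≥1/2 ⇒ |1+1/4x|<|1−3/4x| ∀x<0 ⇒ unbounded interval.

interval (−∞, 0).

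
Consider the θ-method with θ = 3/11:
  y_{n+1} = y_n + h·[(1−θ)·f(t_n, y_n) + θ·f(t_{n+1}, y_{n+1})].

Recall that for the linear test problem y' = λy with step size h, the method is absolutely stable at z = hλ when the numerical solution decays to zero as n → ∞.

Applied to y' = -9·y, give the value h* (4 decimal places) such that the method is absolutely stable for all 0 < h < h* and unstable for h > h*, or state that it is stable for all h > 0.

(-4.4000,0); λ=-9 ⇒ h* = (22/5)/9 = 0.4889.

Set f=λy, z=hλ:
  y_{n+1} = y_n + z·[8/11·y_n + 3/11·y_{n+1}] ⇒ (1 − 3/11z)y_{n+1} = (1 + 8/11z)y_n
  so R(z) = (1 + 8/11z)/(1 − 3/11z).

Find x<0 with |R(x)|<1.
x=-1.23: |R|=0.0790
R=−1: 1+8/11x = −1+3/11x ⇒ -5/11x=2 ⇒ x=2/(-5/11)=-4.4000
Confirm numerically:
  x=-2.863: |R|=0.60769 <1
  x=-2.439: |R|=0.46470 <1
  x=-2.058: |R|=0.31816 <1
  x=-1.888: |R|=0.24628 <1
  x=-4.815: |R|=1.08155 >1
  x=-4.538: |R|=1.02803 >1
  x=-4.476: |R|=1.01556 >1
So |R|<1 on (-4.4000, 0).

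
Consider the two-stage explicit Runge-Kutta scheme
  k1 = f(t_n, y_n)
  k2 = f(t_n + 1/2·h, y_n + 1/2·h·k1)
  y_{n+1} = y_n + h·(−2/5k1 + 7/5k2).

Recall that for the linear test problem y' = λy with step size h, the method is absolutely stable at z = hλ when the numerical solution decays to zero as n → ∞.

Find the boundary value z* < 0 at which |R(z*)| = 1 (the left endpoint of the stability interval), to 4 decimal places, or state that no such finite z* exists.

Test eqn y'=λy, z=hλ:
  k1=λy_n ⇒ h·k1=z·y_n;  k2=λ(1+1/2z)y_n ⇒ h·k2=z(1+1/2z)y_n
  y_{n+1}/y_n = 1 − 2/5z + 7/5z(1+1/2z) = 1 + z + 7/10z²
  so R(z) = 1 + z + 7/10z².

Boundary: |R(x)|=1, x<0.
x=-1.36: |R|=0.9347
R=1: x+7/10x²=0 ⇒ x=−10/7=-1.4286; min R=1−1/(4·7/10)=0.6429>−1
Confirm numerically:
  x=-1.019: |R|=0.70785 <1
  x=-0.851: |R|=0.65594 <1
  x=-0.764: |R|=0.64459 <1
  x=-1.993: |R|=1.78743 >1
  x=-1.571: |R|=1.15663 >1
  x=-1.534: |R|=1.11321 >1
Stable set (-1.4286, 0).

left endpoint -1.4286.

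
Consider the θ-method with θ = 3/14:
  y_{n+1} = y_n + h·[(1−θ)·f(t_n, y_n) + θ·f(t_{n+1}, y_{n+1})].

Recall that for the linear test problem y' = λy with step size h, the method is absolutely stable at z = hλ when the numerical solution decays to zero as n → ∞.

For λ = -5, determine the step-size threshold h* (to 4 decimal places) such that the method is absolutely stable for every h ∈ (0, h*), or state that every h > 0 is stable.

(-3.5000,0); λ=-5 ⇒ h* = (7/2)/5 = 0.7000.

Set f=λy, z=hλ:
  y_{n+1} = y_n + z·[11/14·y_n + 3/14·y_{n+1}] ⇒ (1 − 3/14z)y_{n+1} = (1 + 11/14z)y_n
  R(z) = (1 + 11/14z)/(1 − 3/14z).

Find x<0 with |R(x)|<1.
x=-0.93: |R|=0.2245
R=−1: 1+11/14x = −1+3/14x ⇒ -4/7x=2 ⇒ x=2/(-4/7)=-3.5000
Confirm numerically:
  x=-3.446: |R|=0.98225 <1
  x=-3.210: |R|=0.90182 <1
  x=-2.014: |R|=0.40685 <1
  x=-4.030: |R|=1.16251 >1
  x=-3.935: |R|=1.13486 >1
Stable set (-3.5000, 0).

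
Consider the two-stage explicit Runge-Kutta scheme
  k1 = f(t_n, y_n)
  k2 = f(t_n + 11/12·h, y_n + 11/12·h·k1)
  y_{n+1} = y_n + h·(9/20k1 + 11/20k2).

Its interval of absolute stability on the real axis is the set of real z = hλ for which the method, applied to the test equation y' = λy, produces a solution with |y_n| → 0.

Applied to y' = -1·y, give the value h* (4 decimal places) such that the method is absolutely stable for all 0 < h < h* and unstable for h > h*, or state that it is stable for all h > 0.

Test eqn y'=λy, z=hλ:
  k1=λy_n ⇒ h·k1=z·y_n;  k2=λ(1+11/12z)y_n ⇒ h·k2=z(1+11/12z)y_n
  y_{n+1}/y_n = 1 + 9/20z + 11/20z(1+11/12z) = 1 + z + 121/240z²
  ⇒ R(z) = 1 + z + 121/240z².

Boundary: |R(x)|=1, x<0.
x=-0.98: |R|=0.5042
R=1: x+121/240x²=0 ⇒ x=−240/121=-1.9835; min R=1−1/(4·121/240)=0.5041>−1
Confirm numerically:
  x=-1.863: |R|=0.88685 <1
  x=-1.862: |R|=0.88597 <1
  x=-1.007: |R|=0.50425 <1
  x=-0.933: |R|=0.50587 <1
  x=-2.470: |R|=1.60587 >1
  x=-2.286: |R|=1.34867 >1
  x=-2.010: |R|=1.02688 >1
So |R|<1 on (-1.9835, 0).

(-1.9835,0); λ=-1 ⇒ h* = (240/121)/1 = 1.9835.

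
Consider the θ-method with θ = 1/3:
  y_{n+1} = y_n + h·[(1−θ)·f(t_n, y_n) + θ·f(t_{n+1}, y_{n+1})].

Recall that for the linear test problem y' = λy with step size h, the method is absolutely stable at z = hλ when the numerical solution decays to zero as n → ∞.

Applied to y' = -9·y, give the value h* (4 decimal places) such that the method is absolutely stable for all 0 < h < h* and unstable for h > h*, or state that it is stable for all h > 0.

(-6.0000,0); λ=-9 ⇒ h* = (6)/9 = 0.6667.

With y'=λy (z=hλ):
  y_{n+1} = y_n + z·[2/3·y_n + 1/3·y_{n+1}] ⇒ (1 − 1/3z)y_{n+1} = (1 + 2/3z)y_n
  Hence R(z) = (1 + 2/3z)/(1 − 1/3z).

Boundary: |R(x)|=1, x<0.
x=-0.73: |R|=0.4129
R=−1: 1+2/3x = −1+1/3x ⇒ -1/3x=2 ⇒ x=2/(-1/3)=-6.0000
Confirm numerically:
  x=-5.072: |R|=0.88503 <1
  x=-4.997: |R|=0.87458 <1
  x=-3.839: |R|=0.68402 <1
  x=-6.469: |R|=1.04953 >1
  x=-6.381: |R|=1.04061 >1
  x=-6.370: |R|=1.03949 >1
So |R|<1 on (-6.0000, 0).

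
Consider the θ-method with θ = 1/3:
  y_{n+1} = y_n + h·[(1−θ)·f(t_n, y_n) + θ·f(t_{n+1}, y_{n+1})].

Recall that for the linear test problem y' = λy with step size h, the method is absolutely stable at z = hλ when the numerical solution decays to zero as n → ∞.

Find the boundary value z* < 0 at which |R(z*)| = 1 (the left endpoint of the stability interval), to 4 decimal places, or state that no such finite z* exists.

z* = -6.0000.

Set f=λy, z=hλ:
  y_{n+1} = y_n + z·[2/3·y_n + 1/3·y_{n+1}] ⇒ (1 − 1/3z)y_{n+1} = (1 + 2/3z)y_n
  R(z) = (1 + 2/3z)/(1 − 1/3z).

Solve |R(x)|<1 on ℝ⁻.
x=-1.73: |R|=0.0973
R=−1: 1+2/3x = −1+1/3x ⇒ -1/3x=2 ⇒ x=2/(-1/3)=-6.0000
Confirm numerically:
  x=-4.827: |R|=0.85013 <1
  x=-2.807: |R|=0.45015 <1
  x=-2.558: |R|=0.38071 <1
  x=-6.477: |R|=1.05033 >1
  x=-6.458: |R|=1.04842 >1
Interval (-6.0000, 0).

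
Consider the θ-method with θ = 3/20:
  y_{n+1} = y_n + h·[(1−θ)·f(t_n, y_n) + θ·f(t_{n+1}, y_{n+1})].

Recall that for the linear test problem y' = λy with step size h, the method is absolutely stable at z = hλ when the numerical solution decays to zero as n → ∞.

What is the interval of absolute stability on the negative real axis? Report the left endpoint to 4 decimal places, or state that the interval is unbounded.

Test eqn y'=λy, z=hλ:
  y_{n+1} = y_n + z·[17/20·y_n + 3/20·y_{n+1}] ⇒ (1 − 3/20z)y_{n+1} = (1 + 17/20z)y_n
  R(z) = (1 + 17/20z)/(1 − 3/20z).

Find x<0 with |R(x)|<1.
x=-1.06: |R|=0.0854
R=−1: 1+17/20x = −1+3/20x ⇒ -7/10x=2 ⇒ x=2/(-7/10)=-2.8571
Confirm numerically:
  x=-2.600: |R|=0.87050 <1
  x=-2.563: |R|=0.85128 <1
  x=-2.530: |R|=0.83400 <1
  x=-1.309: |R|=0.09416 <1
  x=-3.442: |R|=1.27000 >1
  x=-3.286: |R|=1.20109 >1
  x=-3.252: |R|=1.18578 >1
So |R|<1 on (-2.8571, 0).

(-2.8571, 0).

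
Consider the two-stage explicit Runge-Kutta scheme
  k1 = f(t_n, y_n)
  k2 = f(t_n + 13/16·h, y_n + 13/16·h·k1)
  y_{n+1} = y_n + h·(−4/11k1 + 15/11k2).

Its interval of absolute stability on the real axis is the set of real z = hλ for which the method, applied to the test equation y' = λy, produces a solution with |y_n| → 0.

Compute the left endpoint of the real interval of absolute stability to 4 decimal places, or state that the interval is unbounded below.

left endpoint -0.9026.

On y'=λy, z=hλ:
  k1=λy_n ⇒ h·k1=z·y_n;  k2=λ(1+13/16z)y_n ⇒ h·k2=z(1+13/16z)y_n
  y_{n+1}/y_n = 1 − 4/11z + 15/11z(1+13/16z) = 1 + z + 195/176z²
  ⇒ R(z) = 1 + z + 195/176z².

Solve |R(x)|<1 on ℝ⁻.
x=-1.64: |R|=2.3400
R=1: x+195/176x²=0 ⇒ x=−176/195=-0.9026; min R=1−1/(4·195/176)=0.7744>−1
Confirm numerically:
  x=-0.821: |R|=0.92581 <1
  x=-0.631: |R|=0.81014 <1
  x=-0.609: |R|=0.80192 <1
  x=-0.517: |R|=0.77914 <1
  x=-1.273: |R|=1.52247 >1
  x=-1.202: |R|=1.39878 >1
  x=-1.108: |R|=1.25220 >1
Interval (-0.9026, 0).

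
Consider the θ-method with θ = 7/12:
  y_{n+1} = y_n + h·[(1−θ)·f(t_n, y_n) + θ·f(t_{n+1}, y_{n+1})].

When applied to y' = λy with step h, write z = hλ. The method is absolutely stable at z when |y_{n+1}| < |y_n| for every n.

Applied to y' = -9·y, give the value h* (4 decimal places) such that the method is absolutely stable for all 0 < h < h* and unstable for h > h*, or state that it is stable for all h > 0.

On y'=λy, z=hλ:
  y_{n+1} = y_n + z·[5/12·y_n + 7/12·y_{n+1}] ⇒ (1 − 7/12z)y_{n+1} = (1 + 5/12z)y_n
  ⇒ R(z) = (1 + 5/12z)/(1 − 7/12z).

Solve |R(x)|<1 on ℝ⁻.
x=-0.75: |R|=0.4783
x=-2: |R|=0.0769
x=-10: |R|=0.4634
x=-100: |R|=0.6854
θ=7/12≥1/2 ⇒ |1+5/12x|<|1−7/12x| ∀x<0 ⇒ interval (−∞,0).

unbounded; (−∞, 0). Any h>0 works for λ=-9.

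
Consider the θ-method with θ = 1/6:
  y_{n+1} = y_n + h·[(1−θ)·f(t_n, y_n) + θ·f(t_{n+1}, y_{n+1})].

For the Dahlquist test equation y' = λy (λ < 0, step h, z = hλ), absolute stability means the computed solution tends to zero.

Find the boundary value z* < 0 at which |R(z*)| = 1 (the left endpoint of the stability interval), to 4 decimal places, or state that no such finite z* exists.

Test eqn y'=λy, z=hλ:
  y_{n+1} = y_n + z·[5/6·y_n + 1/6·y_{n+1}] ⇒ (1 − 1/6z)y_{n+1} = (1 + 5/6z)y_n
  so R(z) = (1 + 5/6z)/(1 − 1/6z).

Solve |R(x)|<1 on ℝ⁻.
x=-0.77: |R|=0.3176
R=−1: 1+5/6x = −1+1/6x ⇒ -2/3x=2 ⇒ x=2/(-2/3)=-3.0000
Confirm numerically:
  x=-1.838: |R|=0.40699 <1
  x=-1.242: |R|=0.02900 <1
  x=-1.217: |R|=0.01178 <1
  x=-3.511: |R|=1.21491 >1
  x=-3.294: |R|=1.12653 >1
Interval (-3.0000, 0).

left endpoint -3.0000.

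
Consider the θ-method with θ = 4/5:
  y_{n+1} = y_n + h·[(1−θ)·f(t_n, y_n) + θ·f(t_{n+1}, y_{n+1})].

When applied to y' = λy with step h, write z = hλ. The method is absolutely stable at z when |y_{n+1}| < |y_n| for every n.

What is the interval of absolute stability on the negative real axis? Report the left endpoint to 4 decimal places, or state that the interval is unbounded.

Test eqn y'=λy, z=hλ:
  y_{n+1} = y_n + z·[1/5·y_n + 4/5·y_{n+1}] ⇒ (1 − 4/5z)y_{n+1} = (1 + 1/5z)y_n
  Hence R(z) = (1 + 1/5z)/(1 − 4/5z).

Find x<0 with |R(x)|<1.
x=-0.88: |R|=0.4836
x=-2: |R|=0.2308
x=-10: |R|=0.1111
x=-100: |R|=0.2346
θ=4/5≥1/2 ⇒ |1+1/5x|<|1−4/5x| ∀x<0 ⇒ stable on all of ℝ⁻.

interval (−∞, 0).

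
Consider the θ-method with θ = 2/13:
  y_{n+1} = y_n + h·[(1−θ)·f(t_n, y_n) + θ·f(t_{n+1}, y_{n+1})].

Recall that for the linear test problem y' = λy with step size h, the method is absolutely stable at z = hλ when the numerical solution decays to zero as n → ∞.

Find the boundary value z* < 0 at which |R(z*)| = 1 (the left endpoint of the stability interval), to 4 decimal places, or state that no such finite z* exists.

left endpoint -2.8889.

On y'=λy, z=hλ:
  y_{n+1} = y_n + z·[11/13·y_n + 2/13·y_{n+1}] ⇒ (1 − 2/13z)y_{n+1} = (1 + 11/13z)y_n
  R(z) = (1 + 11/13z)/(1 − 2/13z).

Solve |R(x)|<1 on ℝ⁻.
x=-1.7: |R|=0.3476
R=−1: 1+11/13x = −1+2/13x ⇒ -9/13x=2 ⇒ x=2/(-9/13)=-2.8889
Confirm numerically:
  x=-2.818: |R|=0.96577 <1
  x=-2.574: |R|=0.84384 <1
  x=-2.302: |R|=0.69995 <1
  x=-1.302: |R|=0.08472 <1
  x=-3.307: |R|=1.19185 >1
  x=-3.222: |R|=1.15419 >1
Interval (-2.8889, 0).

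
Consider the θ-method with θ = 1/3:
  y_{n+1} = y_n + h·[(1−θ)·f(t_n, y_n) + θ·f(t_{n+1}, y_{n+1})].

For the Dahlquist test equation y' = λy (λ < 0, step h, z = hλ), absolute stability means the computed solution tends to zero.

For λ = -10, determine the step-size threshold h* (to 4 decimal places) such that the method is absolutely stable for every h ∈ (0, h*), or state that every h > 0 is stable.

(-6.0000,0); λ=-10 ⇒ h* = (6)/10 = 0.6000.

With y'=λy (z=hλ):
  y_{n+1} = y_n + z·[2/3·y_n + 1/3·y_{n+1}] ⇒ (1 − 1/3z)y_{n+1} = (1 + 2/3z)y_n
  so R(z) = (1 + 2/3z)/(1 − 1/3z).

Find x<0 with |R(x)|<1.
x=-1: |R|=0.2500
R=−1: 1+2/3x = −1+1/3x ⇒ -1/3x=2 ⇒ x=2/(-1/3)=-6.0000
Confirm numerically:
  x=-4.136: |R|=0.73879 <1
  x=-3.580: |R|=0.63222 <1
  x=-3.282: |R|=0.56734 <1
  x=-3.124: |R|=0.53037 <1
  x=-6.536: |R|=1.05621 >1
  x=-6.201: |R|=1.02185 >1
So |R|<1 on (-6.0000, 0).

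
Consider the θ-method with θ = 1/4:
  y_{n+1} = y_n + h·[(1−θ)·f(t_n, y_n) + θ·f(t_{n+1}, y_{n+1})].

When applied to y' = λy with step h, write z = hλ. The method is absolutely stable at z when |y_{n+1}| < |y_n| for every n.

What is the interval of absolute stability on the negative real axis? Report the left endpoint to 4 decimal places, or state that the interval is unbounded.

With y'=λy (z=hλ):
  y_{n+1} = y_n + z·[3/4·y_n + 1/4·y_{n+1}] ⇒ (1 − 1/4z)y_{n+1} = (1 + 3/4z)y_n
  so R(z) = (1 + 3/4z)/(1 − 1/4z).

Solve |R(x)|<1 on ℝ⁻.
x=-0.92: |R|=0.2520
R=−1: 1+3/4x = −1+1/4x ⇒ -1/2x=2 ⇒ x=2/(-1/2)=-4.0000
Confirm numerically:
  x=-3.414: |R|=0.84192 <1
  x=-3.395: |R|=0.83638 <1
  x=-2.830: |R|=0.65739 <1
  x=-4.379: |R|=1.09046 >1
  x=-4.322: |R|=1.07739 >1
  x=-4.246: |R|=1.05967 >1
So |R|<1 on (-4.0000, 0).

(-4.0000, 0).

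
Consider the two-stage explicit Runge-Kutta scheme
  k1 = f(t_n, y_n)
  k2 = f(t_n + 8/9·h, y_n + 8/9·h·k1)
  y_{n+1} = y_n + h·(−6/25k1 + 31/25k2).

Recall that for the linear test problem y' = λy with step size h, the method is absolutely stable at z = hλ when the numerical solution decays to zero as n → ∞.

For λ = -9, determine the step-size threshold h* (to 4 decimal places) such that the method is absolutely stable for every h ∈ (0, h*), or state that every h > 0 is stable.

(-0.9073,0); λ=-9 ⇒ h* = (225/248)/9 = 0.1008.

With y'=λy (z=hλ):
  k1=λy_n ⇒ h·k1=z·y_n;  k2=λ(1+8/9z)y_n ⇒ h·k2=z(1+8/9z)y_n
  y_{n+1}/y_n = 1 − 6/25z + 31/25z(1+8/9z) = 1 + z + 248/225z²
  ⇒ R(z) = 1 + z + 248/225z².

Need |R(x)|<1, x<0.
x=-0.86: |R|=0.9552
R=1: x+248/225x²=0 ⇒ x=−225/248=-0.9073; min R=1−1/(4·248/225)=0.7732>−1
Confirm numerically:
  x=-0.830: |R|=0.92932 <1
  x=-0.703: |R|=0.84173 <1
  x=-0.675: |R|=0.82720 <1
  x=-0.629: |R|=0.80708 <1
  x=-1.413: |R|=1.78766 >1
  x=-1.321: |R|=1.60242 >1
  x=-1.163: |R|=1.32783 >1
Stable set (-0.9073, 0).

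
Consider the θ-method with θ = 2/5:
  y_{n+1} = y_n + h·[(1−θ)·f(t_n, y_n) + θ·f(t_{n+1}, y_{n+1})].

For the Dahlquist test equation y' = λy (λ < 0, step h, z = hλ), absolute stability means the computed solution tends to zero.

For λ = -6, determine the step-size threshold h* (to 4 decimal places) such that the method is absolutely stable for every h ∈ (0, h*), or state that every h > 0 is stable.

On y'=λy, z=hλ:
  y_{n+1} = y_n + z·[3/5·y_n + 2/5·y_{n+1}] ⇒ (1 − 2/5z)y_{n+1} = (1 + 3/5z)y_n
  ⇒ R(z) = (1 + 3/5z)/(1 − 2/5z).

Solve |R(x)|<1 on ℝ⁻.
x=-1.78: |R|=0.0397
R=−1: 1+3/5x = −1+2/5x ⇒ -1/5x=2 ⇒ x=2/(-1/5)=-10.0000
Confirm numerically:
  x=-9.706: |R|=0.98796 <1
  x=-6.429: |R|=0.80003 <1
  x=-6.415: |R|=0.79893 <1
  x=-10.317: |R|=1.01237 >1
  x=-10.301: |R|=1.01176 >1
  x=-10.159: |R|=1.00628 >1
Stable set (-10.0000, 0).

(-10.0000,0); λ=-6 ⇒ h* = (10)/6 = 1.6667.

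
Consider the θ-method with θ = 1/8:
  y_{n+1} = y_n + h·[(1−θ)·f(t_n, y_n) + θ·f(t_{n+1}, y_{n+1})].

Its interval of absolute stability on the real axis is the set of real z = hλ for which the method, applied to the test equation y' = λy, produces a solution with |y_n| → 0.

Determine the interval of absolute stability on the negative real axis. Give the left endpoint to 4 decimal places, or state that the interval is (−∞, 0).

Test eqn y'=λy, z=hλ:
  y_{n+1} = y_n + z·[7/8·y_n + 1/8·y_{n+1}] ⇒ (1 − 1/8z)y_{n+1} = (1 + 7/8z)y_n
  ⇒ R(z) = (1 + 7/8z)/(1 − 1/8z).

Find x<0 with |R(x)|<1.
x=-0.88: |R|=0.2072
R=−1: 1+7/8x = −1+1/8x ⇒ -3/4x=2 ⇒ x=2/(-3/4)=-2.6667
Confirm numerically:
  x=-2.011: |R|=0.60703 <1
  x=-1.976: |R|=0.58460 <1
  x=-1.717: |R|=0.41361 <1
  x=-1.390: |R|=0.18424 <1
  x=-2.794: |R|=1.07078 >1
  x=-2.753: |R|=1.04817 >1
Stable set (-2.6667, 0).

z∈(-2.6667,0).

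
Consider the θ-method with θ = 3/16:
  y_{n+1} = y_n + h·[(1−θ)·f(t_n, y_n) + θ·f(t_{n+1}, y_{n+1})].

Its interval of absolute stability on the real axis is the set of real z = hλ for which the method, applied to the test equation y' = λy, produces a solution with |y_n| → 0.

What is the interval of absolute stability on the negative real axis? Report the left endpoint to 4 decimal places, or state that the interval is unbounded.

Test eqn y'=λy, z=hλ:
  y_{n+1} = y_n + z·[13/16·y_n + 3/16·y_{n+1}] ⇒ (1 − 3/16z)y_{n+1} = (1 + 13/16z)y_n
  R(z) = (1 + 13/16z)/(1 − 3/16z).

Find x<0 with |R(x)|<1.
x=-1.51: |R|=0.1768
R=−1: 1+13/16x = −1+3/16x ⇒ -5/8x=2 ⇒ x=2/(-5/8)=-3.2000
Confirm numerically:
  x=-2.750: |R|=0.81443 <1
  x=-2.728: |R|=0.80483 <1
  x=-1.328: |R|=0.06325 <1
  x=-3.386: |R|=1.07111 >1
  x=-3.287: |R|=1.03364 >1
So |R|<1 on (-3.2000, 0).

z∈(-3.2000,0).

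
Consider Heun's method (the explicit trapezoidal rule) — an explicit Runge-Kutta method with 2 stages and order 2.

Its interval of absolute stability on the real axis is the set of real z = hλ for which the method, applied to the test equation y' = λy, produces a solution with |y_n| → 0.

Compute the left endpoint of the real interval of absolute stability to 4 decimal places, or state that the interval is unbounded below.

Set f=λy, z=hλ:
  order 2, 2-stage ⇒ R(z)=1+z+z^2/2
  (e.g. R(-0.77)=0.52645, |R|=0.52645)

Need |R(x)|<1, x<0.
x=-0.77: |R|=0.5264
|R(-2.11)|=1.1160 |R(-1.1)|=0.5050 |R(-0.62)|=0.5722
Bisect:
  x_lo=-2.5968 |R|=1.7748  x_hi=-0.3035 |R|=0.7425
  mid=-1.45014 |R|=0.60131 →hi
  mid=-2.02345 |R|=1.02373 →lo
  mid=-1.73680 |R|=0.77144 →hi
  mid=-1.88012 |R|=0.88731 →hi
  mid=-1.95179 |R|=0.95295 →hi
  mid=-1.98762 |R|=0.98770 →hi
  mid=-2.00554 |R|=1.00555 →lo
  ...
  [-2.00008,-1.99994] ⇒ x*=-2.0000
Stable set (-2.0000, 0).

z* = -2.0000.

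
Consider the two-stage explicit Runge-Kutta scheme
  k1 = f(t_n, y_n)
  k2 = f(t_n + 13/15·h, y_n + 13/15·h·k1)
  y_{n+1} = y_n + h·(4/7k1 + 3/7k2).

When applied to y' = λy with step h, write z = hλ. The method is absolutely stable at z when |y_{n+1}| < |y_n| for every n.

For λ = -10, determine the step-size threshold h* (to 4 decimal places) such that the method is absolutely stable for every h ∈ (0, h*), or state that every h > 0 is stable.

With y'=λy (z=hλ):
  k1=λy_n ⇒ h·k1=z·y_n;  k2=λ(1+13/15z)y_n ⇒ h·k2=z(1+13/15z)y_n
  y_{n+1}/y_n = 1 + 4/7z + 3/7z(1+13/15z) = 1 + z + 13/35z²
  so R(z) = 1 + z + 13/35z².

Solve |R(x)|<1 on ℝ⁻.
x=-0.8: |R|=0.4377
R=1: x+13/35x²=0 ⇒ x=−35/13=-2.6923; min R=1−1/(4·13/35)=0.3269>−1
Confirm numerically:
  x=-2.634: |R|=0.94296 <1
  x=-2.624: |R|=0.93343 <1
  x=-1.723: |R|=0.37967 <1
  x=-1.420: |R|=0.32895 <1
  x=-3.289: |R|=1.72894 >1
  x=-3.003: |R|=1.34655 >1
  x=-2.856: |R|=1.17364 >1
So |R|<1 on (-2.6923, 0).

(-2.6923,0); λ=-10 ⇒ h* = (35/13)/10 = 0.2692.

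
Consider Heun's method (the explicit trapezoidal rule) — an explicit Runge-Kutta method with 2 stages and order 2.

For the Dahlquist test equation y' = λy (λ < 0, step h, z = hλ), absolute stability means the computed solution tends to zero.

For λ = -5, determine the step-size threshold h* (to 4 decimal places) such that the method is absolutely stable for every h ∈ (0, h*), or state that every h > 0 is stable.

With y'=λy (z=hλ):
  order 2, 2-stage ⇒ R(z)=1+z+z^2/2
  (e.g. R(-1.74)=0.77380, |R|=0.77380)

Boundary: |R(x)|=1, x<0.
x=-1.74: |R|=0.7738
|R(-2.26)|=1.2938 |R(-1.35)|=0.5613 |R(-0.88)|=0.5072
Bisect:
  x_lo=-2.8341 |R|=2.1819  x_hi=-0.2831 |R|=0.7570
  mid=-1.55860 |R|=0.65602 →hi
  mid=-2.19634 |R|=1.21561 →lo
  mid=-1.87747 |R|=0.88497 →hi
  mid=-2.03690 |R|=1.03758 →lo
  mid=-1.95718 |R|=0.95810 →hi
  mid=-1.99704 |R|=0.99705 →hi
  mid=-2.01697 |R|=1.01712 →lo
  mid=-2.00701 |R|=1.00703 →lo
  mid=-2.00203 |R|=1.00203 →lo
  ...
  [-2.00000,-1.99985] ⇒ x*=-2.0000
Stable set (-2.0000, 0).

(-2.0000,0); λ=-5 ⇒ h* = 0.4000.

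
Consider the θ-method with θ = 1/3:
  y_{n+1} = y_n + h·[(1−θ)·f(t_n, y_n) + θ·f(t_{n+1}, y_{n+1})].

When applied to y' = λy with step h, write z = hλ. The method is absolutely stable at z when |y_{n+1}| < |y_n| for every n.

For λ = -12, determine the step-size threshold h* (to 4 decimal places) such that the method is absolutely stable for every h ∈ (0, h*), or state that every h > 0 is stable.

With y'=λy (z=hλ):
  y_{n+1} = y_n + z·[2/3·y_n + 1/3·y_{n+1}] ⇒ (1 − 1/3z)y_{n+1} = (1 + 2/3z)y_n
  Hence R(z) = (1 + 2/3z)/(1 − 1/3z).

Find x<0 with |R(x)|<1.
x=-1.1: |R|=0.1951
R=−1: 1+2/3x = −1+1/3x ⇒ -1/3x=2 ⇒ x=2/(-1/3)=-6.0000
Confirm numerically:
  x=-5.119: |R|=0.89149 <1
  x=-4.457: |R|=0.79308 <1
  x=-2.878: |R|=0.46887 <1
  x=-2.402: |R|=0.33395 <1
  x=-6.479: |R|=1.05053 >1
  x=-6.080: |R|=1.00881 >1
So |R|<1 on (-6.0000, 0).

(-6.0000,0); λ=-12 ⇒ h* = (6)/12 = 0.5000.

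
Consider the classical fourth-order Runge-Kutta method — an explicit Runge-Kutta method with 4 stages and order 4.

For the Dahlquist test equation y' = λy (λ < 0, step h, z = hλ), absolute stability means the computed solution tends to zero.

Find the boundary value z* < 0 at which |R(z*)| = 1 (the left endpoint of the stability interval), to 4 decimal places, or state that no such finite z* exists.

z* = -2.7853.

With y'=λy (z=hλ):
  order 4, 4-stage ⇒ R(z)=1+z+z^2/2+z^3/6+z^4/24
  (e.g. R(-0.41)=0.66374, |R|=0.66374)

Solve |R(x)|<1 on ℝ⁻.
x=-0.41: |R|=0.6637
|R(-2.01)|=0.3367 |R(-1.61)|=0.2705 |R(-0.55)|=0.5773
Bisect:
  x_lo=-3.6498 |R|=3.3013  x_hi=-0.1821 |R|=0.8335
  mid=-1.91597 |R|=0.30876 →hi
  mid=-2.78289 |R|=0.99638 →hi
  mid=-3.21635 |R|=1.86967 →lo
  mid=-2.99962 |R|=1.37423 →lo
  mid=-2.89125 |R|=1.17186 →lo
  mid=-2.83707 |R|=1.08091 →lo
  mid=-2.80998 |R|=1.03786 →lo
  mid=-2.79643 |R|=1.01692 →lo
  mid=-2.78966 |R|=1.00660 →lo
  mid=-2.78627 |R|=1.00148 →lo
  ...
  [-2.78543,-2.78521] ⇒ x*=-2.7853
Stable set (-2.7853, 0).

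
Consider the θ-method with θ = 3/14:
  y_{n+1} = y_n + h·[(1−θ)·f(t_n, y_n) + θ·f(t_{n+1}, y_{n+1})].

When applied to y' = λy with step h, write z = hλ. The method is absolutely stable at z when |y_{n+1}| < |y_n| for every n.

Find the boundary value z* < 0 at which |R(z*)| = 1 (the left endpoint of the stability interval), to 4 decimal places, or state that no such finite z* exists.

Set f=λy, z=hλ:
  y_{n+1} = y_n + z·[11/14·y_n + 3/14·y_{n+1}] ⇒ (1 − 3/14z)y_{n+1} = (1 + 11/14z)y_n
  R(z) = (1 + 11/14z)/(1 − 3/14z).

Solve |R(x)|<1 on ℝ⁻.
x=-0.59: |R|=0.4762
R=−1: 1+11/14x = −1+3/14x ⇒ -4/7x=2 ⇒ x=2/(-4/7)=-3.5000
Confirm numerically:
  x=-3.390: |R|=0.96359 <1
  x=-2.010: |R|=0.40489 <1
  x=-1.541: |R|=0.15846 <1
  x=-3.980: |R|=1.14803 >1
  x=-3.740: |R|=1.07613 >1
  x=-3.728: |R|=1.07243 >1
So |R|<1 on (-3.5000, 0).

z* = -3.5000.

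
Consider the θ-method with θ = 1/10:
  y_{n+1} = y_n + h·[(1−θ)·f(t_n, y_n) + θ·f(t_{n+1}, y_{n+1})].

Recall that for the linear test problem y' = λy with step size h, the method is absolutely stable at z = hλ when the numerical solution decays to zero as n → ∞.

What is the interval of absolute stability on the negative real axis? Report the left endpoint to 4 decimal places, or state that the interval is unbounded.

Test eqn y'=λy, z=hλ:
  y_{n+1} = y_n + z·[9/10·y_n + 1/10·y_{n+1}] ⇒ (1 − 1/10z)y_{n+1} = (1 + 9/10z)y_n
  R(z) = (1 + 9/10z)/(1 − 1/10z).

Solve |R(x)|<1 on ℝ⁻.
x=-1.28: |R|=0.1348
R=−1: 1+9/10x = −1+1/10x ⇒ -4/5x=2 ⇒ x=2/(-4/5)=-2.5000
Confirm numerically:
  x=-2.179: |R|=0.78915 <1
  x=-2.166: |R|=0.78037 <1
  x=-1.389: |R|=0.21960 <1
  x=-1.298: |R|=0.14888 <1
  x=-3.012: |R|=1.31479 >1
  x=-2.849: |R|=1.21729 >1
Stable set (-2.5000, 0).

(-2.5000, 0).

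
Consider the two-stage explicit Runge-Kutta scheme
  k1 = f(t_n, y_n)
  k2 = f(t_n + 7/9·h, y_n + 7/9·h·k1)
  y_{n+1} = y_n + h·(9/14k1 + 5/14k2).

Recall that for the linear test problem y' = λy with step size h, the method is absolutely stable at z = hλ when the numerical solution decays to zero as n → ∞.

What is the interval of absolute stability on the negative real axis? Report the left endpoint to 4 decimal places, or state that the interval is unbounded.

Set f=λy, z=hλ:
  k1=λy_n ⇒ h·k1=z·y_n;  k2=λ(1+7/9z)y_n ⇒ h·k2=z(1+7/9z)y_n
  y_{n+1}/y_n = 1 + 9/14z + 5/14z(1+7/9z) = 1 + z + 5/18z²
  R(z) = 1 + z + 5/18z².

Find x<0 with |R(x)|<1.
x=-1.25: |R|=0.1840
R=1: x+5/18x²=0 ⇒ x=−18/5=-3.6000; min R=1−1/(4·5/18)=0.1000>−1
Confirm numerically:
  x=-3.412: |R|=0.82182 <1
  x=-3.217: |R|=0.65775 <1
  x=-1.768: |R|=0.10028 <1
  x=-4.100: |R|=1.56944 >1
  x=-3.679: |R|=1.08073 >1
Stable set (-3.6000, 0).

z∈(-3.6000,0).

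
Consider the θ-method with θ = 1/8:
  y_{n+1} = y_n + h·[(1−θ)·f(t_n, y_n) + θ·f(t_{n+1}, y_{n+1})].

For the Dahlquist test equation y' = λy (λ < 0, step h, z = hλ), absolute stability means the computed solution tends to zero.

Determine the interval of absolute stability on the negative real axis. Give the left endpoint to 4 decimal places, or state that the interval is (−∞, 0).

z∈(-2.6667,0).

Set f=λy, z=hλ:
  y_{n+1} = y_n + z·[7/8·y_n + 1/8·y_{n+1}] ⇒ (1 − 1/8z)y_{n+1} = (1 + 7/8z)y_n
  R(z) = (1 + 7/8z)/(1 − 1/8z).

Need |R(x)|<1, x<0.
x=-0.4: |R|=0.6190
R=−1: 1+7/8x = −1+1/8x ⇒ -3/4x=2 ⇒ x=2/(-3/4)=-2.6667
Confirm numerically:
  x=-2.287: |R|=0.77856 <1
  x=-2.136: |R|=0.68587 <1
  x=-1.931: |R|=0.55553 <1
  x=-1.656: |R|=0.37200 <1
  x=-3.016: |R|=1.19027 >1
  x=-2.996: |R|=1.17970 >1
  x=-2.952: |R|=1.15632 >1
Stable set (-2.6667, 0).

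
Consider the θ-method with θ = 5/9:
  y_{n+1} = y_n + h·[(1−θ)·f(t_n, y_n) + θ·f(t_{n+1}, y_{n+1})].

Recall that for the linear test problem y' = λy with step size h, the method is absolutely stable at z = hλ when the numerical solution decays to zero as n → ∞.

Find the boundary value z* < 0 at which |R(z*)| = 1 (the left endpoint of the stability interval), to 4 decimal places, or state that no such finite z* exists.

Set f=λy, z=hλ:
  y_{n+1} = y_n + z·[4/9·y_n + 5/9·y_{n+1}] ⇒ (1 − 5/9z)y_{n+1} = (1 + 4/9z)y_n
  so R(z) = (1 + 4/9z)/(1 − 5/9z).

Solve |R(x)|<1 on ℝ⁻.
x=-1.5: |R|=0.1818
x=-2: |R|=0.0526
x=-10: |R|=0.5254
x=-100: |R|=0.7682
θ=5/9≥1/2 ⇒ |1+4/9x|<|1−5/9x| ∀x<0 ⇒ interval (−∞,0).

interval (−∞, 0).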